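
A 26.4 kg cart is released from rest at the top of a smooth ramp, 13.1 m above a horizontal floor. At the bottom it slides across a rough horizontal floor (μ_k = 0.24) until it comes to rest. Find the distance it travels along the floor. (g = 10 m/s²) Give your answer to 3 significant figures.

d = 54.6 m

Energy bookkeeping (friction removes W_f = μ_k N d):
At rest all PE has been dissipated by friction: mgh = μ_k m g d
d = h/μ_k = 13.1/0.24 = 54.58 m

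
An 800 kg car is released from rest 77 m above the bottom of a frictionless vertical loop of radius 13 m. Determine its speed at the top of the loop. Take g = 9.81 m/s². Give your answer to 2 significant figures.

Energy conservation: mgh = ½mv_top² + mg(2r)
v_top² = 2g(h − 2r) = 2(9.81)(77 − 26.00) = 1001
v_top = 31.63 m/s

v = 32 m/s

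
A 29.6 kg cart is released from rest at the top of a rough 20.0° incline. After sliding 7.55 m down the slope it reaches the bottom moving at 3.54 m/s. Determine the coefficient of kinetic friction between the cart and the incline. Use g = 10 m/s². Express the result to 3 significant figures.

μ_k = 0.276

mgh = ½mv² + μ_k (mg cosθ) L, with h = L sinθ
mgL sinθ = 764.35 J; ½mv² = 185.47 J
W_f = 764.35 − 185.47 = 578.9 J
μ_k = W_f/(mg cosθ · L) = 578.9/(278.1 × 7.55) = 0.2757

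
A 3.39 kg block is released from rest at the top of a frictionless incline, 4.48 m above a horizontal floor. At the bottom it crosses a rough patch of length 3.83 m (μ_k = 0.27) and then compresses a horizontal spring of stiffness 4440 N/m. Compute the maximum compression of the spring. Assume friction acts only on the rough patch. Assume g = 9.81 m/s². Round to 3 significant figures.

x = 0.227 m

Initial energy: E₁ = mgh = (3.39)(9.81)(4.48) = 148.99 J
Friction removes W_f = μ_k mg d = (0.27)(3.39)(9.81)(3.83) = 34.39 J
Energy reaching the spring: E = 148.99 − 34.39 = 114.60 J
At max compression ½kx² = E ⇒ x = √(2E/k) = √(2 × 114.60/4440) = 0.2272 m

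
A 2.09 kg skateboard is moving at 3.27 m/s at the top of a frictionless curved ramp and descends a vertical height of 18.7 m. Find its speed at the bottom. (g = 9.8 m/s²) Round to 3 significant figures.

v = 19.4 m/s

Equating total energy at the two states: ½mv₀² + mgh = ½mv²
v² = v₀² + 2gh = (3.27)² + 2(9.8)(18.7) = 377.21
v = √377.21 = 19.42 m/s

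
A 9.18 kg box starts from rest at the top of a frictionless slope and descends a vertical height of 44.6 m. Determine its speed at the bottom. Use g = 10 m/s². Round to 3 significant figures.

v = 29.9 m/s

By conservation of mechanical energy, mgh = ½mv²
v = √(2gh) = √(2 × 10 × 44.6) = √892.00 = 29.87 m/s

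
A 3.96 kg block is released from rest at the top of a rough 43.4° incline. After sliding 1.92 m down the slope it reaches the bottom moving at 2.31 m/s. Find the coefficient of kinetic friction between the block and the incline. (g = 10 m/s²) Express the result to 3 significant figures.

μ_k = 0.754

mgh = ½mv² + μ_k (mg cosθ) L, with h = L sinθ
mgL sinθ = 52.241 J; ½mv² = 10.565 J
W_f = 52.241 − 10.565 = 41.68 J
μ_k = W_f/(mg cosθ · L) = 41.68/(28.77 × 1.92) = 0.7544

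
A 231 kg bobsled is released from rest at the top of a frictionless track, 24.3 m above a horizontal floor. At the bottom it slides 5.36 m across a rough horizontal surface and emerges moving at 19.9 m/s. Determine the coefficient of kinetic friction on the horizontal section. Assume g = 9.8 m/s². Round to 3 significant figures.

Energy bookkeeping (friction removes W_f = μ_k N d):
mgh = ½mv² + μ_k m g d
mgh = 55010 J; ½mv² = 45739 J
W_f = 55010 − 45739 = 9271 J
μ_k = W_f/(mg·d) = 9271/(2264 × 5.36) = 0.7641

μ_k = 0.764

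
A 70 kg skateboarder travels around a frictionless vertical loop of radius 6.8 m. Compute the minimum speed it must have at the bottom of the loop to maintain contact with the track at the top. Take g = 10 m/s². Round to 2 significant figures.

At the top: mg = mv_top²/r ⇒ v_top² = gr = 68.00 m²/s²
Energy from bottom to top (height 2r): ½mv_bot² = ½mv_top² + mg(2r)
v_bot² = gr + 4gr = 5gr = 340.0
v_bot = √(5gr) = 18.44 m/s

v = 18 m/s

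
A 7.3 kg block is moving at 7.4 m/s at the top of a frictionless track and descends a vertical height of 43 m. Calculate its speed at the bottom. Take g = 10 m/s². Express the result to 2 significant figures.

Energy conservation between the two points: ½mv₀² + mgh = ½mv²
v² = v₀² + 2gh = (7.4)² + 2(10)(43) = 914.76
v = √914.76 = 30.24 m/s

v = 30 m/s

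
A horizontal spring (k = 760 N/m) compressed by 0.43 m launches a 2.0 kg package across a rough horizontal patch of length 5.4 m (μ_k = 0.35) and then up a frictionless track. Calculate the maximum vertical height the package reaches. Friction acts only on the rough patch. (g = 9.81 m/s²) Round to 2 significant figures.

h = 1.7 m

Spring energy: E₀ = ½kx² = ½(760)(0.43)² = 70.262 J
Friction: W_f = μ_k mg d = (0.35)(2.0)(9.81)(5.4) = 37.08 J
Energy at base of ramp: E = 70.262 − 37.08 = 33.180 J
At max height all remaining energy is PE: mgh = E ⇒ h = E/(mg) = 33.180/(2.0 × 9.81) = 1.691 m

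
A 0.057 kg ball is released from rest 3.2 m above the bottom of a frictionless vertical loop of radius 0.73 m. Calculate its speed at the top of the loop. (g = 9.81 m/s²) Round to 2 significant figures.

v = 5.8 m/s

Energy conservation: mgh = ½mv_top² + mg(2r)
v_top² = 2g(h − 2r) = 2(9.81)(3.2 − 1.460) = 34.14
v_top = 5.843 m/s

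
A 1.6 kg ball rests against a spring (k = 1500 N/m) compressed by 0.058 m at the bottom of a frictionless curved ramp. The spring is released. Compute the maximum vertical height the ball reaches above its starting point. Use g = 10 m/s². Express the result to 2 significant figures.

h = 0.16 m

Energy conservation from release to the highest point: ½kx² = mgh
h = kx²/(2mg) = (1500)(0.058)²/(2 × 1.6 × 10) = 0.1577 m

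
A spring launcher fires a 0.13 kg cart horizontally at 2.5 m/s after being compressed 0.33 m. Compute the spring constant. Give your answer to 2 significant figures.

k = 7.5 N/m

Spring PE at full compression equals KE at release: ½kx² = ½mv²
k = mv²/x² = (0.13)(2.5)²/(0.33)² = 7.461 N/m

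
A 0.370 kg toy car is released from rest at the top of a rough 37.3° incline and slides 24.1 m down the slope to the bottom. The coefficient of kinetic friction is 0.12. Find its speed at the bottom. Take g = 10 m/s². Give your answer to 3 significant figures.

v = 15.7 m/s

Energy: mgh = ½mv² + W_f, with h = L sinθ and W_f = μ_k (mg cosθ) L
mgh = mgL sinθ = (0.370)(10)(24.1)sin37.3° = 54.036 J
W_f = μ_k mg cosθ · L = (0.12)(0.370)(10)cos37.3°·24.1 = 8.512 J
½mv² = 54.036 − 8.512 = 45.524 J
v = √(2 × 45.524/0.370) = 15.69 m/s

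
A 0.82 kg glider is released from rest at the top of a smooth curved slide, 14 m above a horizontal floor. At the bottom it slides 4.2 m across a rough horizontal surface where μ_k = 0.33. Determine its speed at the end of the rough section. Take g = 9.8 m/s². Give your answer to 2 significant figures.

Energy bookkeeping (friction removes W_f = μ_k N d):
mgh = ½mv² + μ_k m g d
W_f = μ_k mg d = (0.33)(0.82)(9.8)(4.2) = 11.14 J
½mv² = mgh − W_f = 112.50 − 11.14 = 101.37 J
v = √(2 × 101.37/0.82) = 15.72 m/s

v = 16 m/s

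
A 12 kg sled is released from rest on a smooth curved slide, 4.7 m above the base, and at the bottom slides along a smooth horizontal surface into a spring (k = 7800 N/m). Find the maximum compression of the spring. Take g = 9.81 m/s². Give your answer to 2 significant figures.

At max compression the sled is momentarily at rest: mgh = ½kx²
x = √(2mgh/k) = √(2 × 12 × 9.81 × 4.7 / 7800) = 0.3767 m

x = 0.38 m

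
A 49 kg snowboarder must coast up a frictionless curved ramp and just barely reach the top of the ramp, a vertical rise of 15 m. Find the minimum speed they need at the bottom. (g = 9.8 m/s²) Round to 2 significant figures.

At the top they are momentarily at rest, so all KE converts to PE: ½mv² = mgh
v = √(2gh) = √(2 × 9.8 × 15) = 17.15 m/s

v = 17 m/s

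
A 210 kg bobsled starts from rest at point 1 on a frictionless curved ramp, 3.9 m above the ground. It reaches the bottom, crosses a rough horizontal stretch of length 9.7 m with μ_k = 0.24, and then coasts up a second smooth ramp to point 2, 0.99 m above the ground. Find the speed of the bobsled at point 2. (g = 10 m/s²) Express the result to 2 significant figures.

Energy at 1: mgh₁ = (210)(10)(3.9) = 8190.0 J
Friction loss: W_f = μ_k mg d = 4889 J
At 2: ½mv² + mgh₂ = mgh₁ − W_f
½mv² = 8190.0 − 4889 − 2079.0 = 1222.2 J
v = √(2 × 1222.2/210) = 3.412 m/s

v = 3.4 m/s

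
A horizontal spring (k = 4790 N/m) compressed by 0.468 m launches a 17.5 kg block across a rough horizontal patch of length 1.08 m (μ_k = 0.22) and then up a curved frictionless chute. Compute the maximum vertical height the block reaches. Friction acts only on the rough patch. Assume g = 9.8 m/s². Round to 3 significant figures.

h = 2.82 m

Spring energy: E₀ = ½kx² = ½(4790)(0.468)² = 524.56 J
Friction: W_f = μ_k mg d = (0.22)(17.5)(9.8)(1.08) = 40.75 J
Energy at base of ramp: E = 524.56 − 40.75 = 483.81 J
At max height all remaining energy is PE: mgh = E ⇒ h = E/(mg) = 483.81/(17.5 × 9.8) = 2.821 m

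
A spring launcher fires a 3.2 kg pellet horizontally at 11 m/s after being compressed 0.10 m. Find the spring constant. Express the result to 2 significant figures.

Spring PE at full compression equals KE at release: ½kx² = ½mv²
k = mv²/x² = (3.2)(11)²/(0.10)² = 38720 N/m

k = 39000 N/m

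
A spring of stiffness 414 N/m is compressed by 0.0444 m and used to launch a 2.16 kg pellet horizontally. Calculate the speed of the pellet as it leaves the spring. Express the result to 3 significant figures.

The pellet leaves the spring when the spring is at natural length, so ½kx² = ½mv²
v = x√(k/m) = 0.0444 × √(414/2.16) = 0.6147 m/s

v = 0.615 m/s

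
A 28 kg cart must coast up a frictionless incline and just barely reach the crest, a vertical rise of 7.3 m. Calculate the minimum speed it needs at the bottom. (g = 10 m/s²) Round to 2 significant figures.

At the top it is momentarily at rest, so all KE converts to PE: ½mv² = mgh
v = √(2gh) = √(2 × 10 × 7.3) = 12.08 m/s

v = 12 m/s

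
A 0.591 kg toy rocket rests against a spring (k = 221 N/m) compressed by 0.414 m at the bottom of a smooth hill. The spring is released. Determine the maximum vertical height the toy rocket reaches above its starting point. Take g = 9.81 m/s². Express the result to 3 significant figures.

All spring PE becomes gravitational PE at the highest point: ½kx² = mgh
h = kx²/(2mg) = (221)(0.414)²/(2 × 0.591 × 9.81) = 3.267 m

h = 3.27 m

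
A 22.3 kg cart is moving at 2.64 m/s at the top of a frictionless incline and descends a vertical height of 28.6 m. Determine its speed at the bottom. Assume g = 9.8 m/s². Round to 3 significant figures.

By conservation of mechanical energy, ½mv₀² + mgh = ½mv²
v² = v₀² + 2gh = (2.64)² + 2(9.8)(28.6) = 567.53
v = √567.53 = 23.82 m/s

v = 23.8 m/s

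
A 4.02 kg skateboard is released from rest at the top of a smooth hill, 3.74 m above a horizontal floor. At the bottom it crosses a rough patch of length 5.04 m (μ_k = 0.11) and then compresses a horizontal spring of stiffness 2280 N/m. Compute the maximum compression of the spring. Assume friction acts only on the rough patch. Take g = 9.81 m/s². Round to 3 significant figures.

x = 0.332 m

Initial energy: E₁ = mgh = (4.02)(9.81)(3.74) = 147.49 J
Friction removes W_f = μ_k mg d = (0.11)(4.02)(9.81)(5.04) = 21.86 J
Energy reaching the spring: E = 147.49 − 21.86 = 125.63 J
At max compression ½kx² = E ⇒ x = √(2E/k) = √(2 × 125.63/2280) = 0.3320 m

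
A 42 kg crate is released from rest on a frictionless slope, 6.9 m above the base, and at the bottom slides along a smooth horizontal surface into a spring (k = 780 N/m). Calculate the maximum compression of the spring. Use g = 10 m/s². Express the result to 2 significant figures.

x = 2.7 m

Gravitational PE at the top equals spring PE at max compression: mgh = ½kx²
x = √(2mgh/k) = √(2 × 42 × 10 × 6.9 / 780) = 2.726 m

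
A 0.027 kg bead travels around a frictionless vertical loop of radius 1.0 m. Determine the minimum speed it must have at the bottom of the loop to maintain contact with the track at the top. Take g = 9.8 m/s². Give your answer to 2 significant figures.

At the top: mg = mv_top²/r ⇒ v_top² = gr = 9.800 m²/s²
Energy from bottom to top (height 2r): ½mv_bot² = ½mv_top² + mg(2r)
v_bot² = gr + 4gr = 5gr = 49.00
v_bot = √(5gr) = 7.000 m/s

v = 7.0 m/s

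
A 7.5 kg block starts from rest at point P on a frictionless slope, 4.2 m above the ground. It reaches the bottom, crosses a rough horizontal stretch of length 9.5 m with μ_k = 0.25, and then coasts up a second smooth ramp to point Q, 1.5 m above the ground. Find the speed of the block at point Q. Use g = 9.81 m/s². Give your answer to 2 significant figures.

Energy at P: mgh₁ = (7.5)(9.81)(4.2) = 309.02 J
Friction loss: W_f = μ_k mg d = 174.7 J
At Q: ½mv² + mgh₂ = mgh₁ − W_f
½mv² = 309.02 − 174.7 − 110.36 = 23.912 J
v = √(2 × 23.912/7.5) = 2.525 m/s

v = 2.5 m/s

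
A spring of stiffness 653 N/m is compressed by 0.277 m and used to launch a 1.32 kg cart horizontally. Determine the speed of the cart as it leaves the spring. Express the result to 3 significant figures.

v = 6.16 m/s

Conservation of energy: ½kx² = ½mv²
v = x√(k/m) = 0.277 × √(653/1.32) = 6.161 m/s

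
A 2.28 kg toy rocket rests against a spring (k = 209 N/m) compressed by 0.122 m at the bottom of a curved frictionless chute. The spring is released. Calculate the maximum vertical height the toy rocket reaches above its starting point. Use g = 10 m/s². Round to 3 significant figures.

h = 0.0682 m

All spring PE becomes gravitational PE at the highest point: ½kx² = mgh
h = kx²/(2mg) = (209)(0.122)²/(2 × 2.28 × 10) = 0.06822 m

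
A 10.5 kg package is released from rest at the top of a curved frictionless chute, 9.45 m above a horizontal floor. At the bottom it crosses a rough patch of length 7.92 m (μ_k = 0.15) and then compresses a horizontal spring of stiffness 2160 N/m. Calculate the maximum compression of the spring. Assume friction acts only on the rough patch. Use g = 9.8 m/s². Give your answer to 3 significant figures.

x = 0.887 m

Initial energy: E₁ = mgh = (10.5)(9.8)(9.45) = 972.40 J
Friction removes W_f = μ_k mg d = (0.15)(10.5)(9.8)(7.92) = 122.2 J
Energy reaching the spring: E = 972.40 − 122.2 = 850.16 J
At max compression ½kx² = E ⇒ x = √(2E/k) = √(2 × 850.16/2160) = 0.8872 m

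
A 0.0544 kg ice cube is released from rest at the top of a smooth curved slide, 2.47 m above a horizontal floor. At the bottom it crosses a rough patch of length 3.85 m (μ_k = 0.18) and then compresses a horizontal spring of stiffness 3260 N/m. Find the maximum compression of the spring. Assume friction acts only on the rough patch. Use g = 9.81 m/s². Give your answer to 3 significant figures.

Initial energy: E₁ = mgh = (0.0544)(9.81)(2.47) = 1.3182 J
Friction removes W_f = μ_k mg d = (0.18)(0.0544)(9.81)(3.85) = 0.3698 J
Energy reaching the spring: E = 1.3182 − 0.3698 = 0.94832 J
At max compression ½kx² = E ⇒ x = √(2E/k) = √(2 × 0.94832/3260) = 0.02412 m

x = 0.0241 m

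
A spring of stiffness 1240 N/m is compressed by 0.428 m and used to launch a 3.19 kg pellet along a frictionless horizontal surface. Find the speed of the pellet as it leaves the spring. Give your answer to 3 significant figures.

Spring PE converts entirely to kinetic energy: ½kx² = ½mv²
v = x√(k/m) = 0.428 × √(1240/3.19) = 8.438 m/s

v = 8.44 m/s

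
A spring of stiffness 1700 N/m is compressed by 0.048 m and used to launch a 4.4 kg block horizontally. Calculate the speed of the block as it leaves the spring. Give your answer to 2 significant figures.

Conservation of energy: ½kx² = ½mv²
v = x√(k/m) = 0.048 × √(1700/4.4) = 0.9435 m/s

v = 0.94 m/s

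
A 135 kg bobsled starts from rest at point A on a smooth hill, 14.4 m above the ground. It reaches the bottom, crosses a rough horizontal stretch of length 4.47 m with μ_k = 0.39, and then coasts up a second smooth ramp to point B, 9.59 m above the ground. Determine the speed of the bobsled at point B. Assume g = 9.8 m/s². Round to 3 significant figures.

Energy at A: mgh₁ = (135)(9.8)(14.4) = 19051 J
Friction loss: W_f = μ_k mg d = 2306 J
At B: ½mv² + mgh₂ = mgh₁ − W_f
½mv² = 19051 − 2306 − 12688 = 4057.2 J
v = √(2 × 4057.2/135) = 7.753 m/s

v = 7.75 m/s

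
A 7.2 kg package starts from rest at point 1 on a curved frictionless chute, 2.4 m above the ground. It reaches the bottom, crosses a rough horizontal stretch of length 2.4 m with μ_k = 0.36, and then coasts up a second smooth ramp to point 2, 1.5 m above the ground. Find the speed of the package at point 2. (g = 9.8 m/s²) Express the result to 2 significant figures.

Energy at 1: mgh₁ = (7.2)(9.8)(2.4) = 169.34 J
Friction loss: W_f = μ_k mg d = 60.96 J
At 2: ½mv² + mgh₂ = mgh₁ − W_f
½mv² = 169.34 − 60.96 − 105.84 = 2.5402 J
v = √(2 × 2.5402/7.2) = 0.8400 m/s

v = 0.84 m/s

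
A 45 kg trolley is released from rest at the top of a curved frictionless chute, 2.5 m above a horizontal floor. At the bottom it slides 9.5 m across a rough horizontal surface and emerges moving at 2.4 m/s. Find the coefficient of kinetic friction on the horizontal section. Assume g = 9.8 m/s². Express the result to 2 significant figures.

μ_k = 0.23

Energy bookkeeping (friction removes W_f = μ_k N d):
mgh = ½mv² + μ_k m g d
mgh = 1102.5 J; ½mv² = 129.60 J
W_f = 1102.5 − 129.60 = 972.9 J
μ_k = W_f/(mg·d) = 972.9/(441.0 × 9.5) = 0.2322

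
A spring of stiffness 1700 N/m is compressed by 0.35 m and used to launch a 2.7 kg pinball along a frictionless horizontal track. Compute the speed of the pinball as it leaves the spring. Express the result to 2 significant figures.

v = 8.8 m/s

The pinball leaves the spring when the spring is at natural length, so ½kx² = ½mv²
v = x√(k/m) = 0.35 × √(1700/2.7) = 8.782 m/s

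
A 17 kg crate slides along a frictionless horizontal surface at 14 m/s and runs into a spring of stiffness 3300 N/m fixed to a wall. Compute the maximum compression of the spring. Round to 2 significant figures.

At max compression the crate is momentarily at rest: ½mv² = ½kx²
x = v√(m/k) = 14 × √(17/3300) = 1.005 m

x = 1.0 m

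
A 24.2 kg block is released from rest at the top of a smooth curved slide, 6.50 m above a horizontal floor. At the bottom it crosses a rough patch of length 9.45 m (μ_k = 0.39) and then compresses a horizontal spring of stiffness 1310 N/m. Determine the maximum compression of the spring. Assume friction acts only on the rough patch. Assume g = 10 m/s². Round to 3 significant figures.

x = 1.02 m

Initial energy: E₁ = mgh = (24.2)(10)(6.50) = 1573.0 J
Friction removes W_f = μ_k mg d = (0.39)(24.2)(10)(9.45) = 891.9 J
Energy reaching the spring: E = 1573.0 − 891.9 = 681.11 J
At max compression ½kx² = E ⇒ x = √(2E/k) = √(2 × 681.11/1310) = 1.020 m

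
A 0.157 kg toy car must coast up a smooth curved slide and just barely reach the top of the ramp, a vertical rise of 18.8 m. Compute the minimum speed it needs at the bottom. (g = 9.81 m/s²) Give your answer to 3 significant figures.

v = 19.2 m/s

At the top it is momentarily at rest, so all KE converts to PE: ½mv² = mgh
v = √(2gh) = √(2 × 9.81 × 18.8) = 19.21 m/s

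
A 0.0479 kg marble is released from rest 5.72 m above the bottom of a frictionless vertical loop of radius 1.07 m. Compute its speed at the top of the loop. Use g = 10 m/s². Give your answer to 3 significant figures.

Energy conservation: mgh = ½mv_top² + mg(2r)
v_top² = 2g(h − 2r) = 2(10)(5.72 − 2.140) = 71.60
v_top = 8.462 m/s

v = 8.46 m/s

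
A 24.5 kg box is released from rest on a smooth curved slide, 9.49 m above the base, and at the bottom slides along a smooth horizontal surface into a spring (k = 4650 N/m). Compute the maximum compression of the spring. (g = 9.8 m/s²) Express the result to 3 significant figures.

At max compression the box is momentarily at rest: mgh = ½kx²
x = √(2mgh/k) = √(2 × 24.5 × 9.8 × 9.49 / 4650) = 0.9900 m

x = 0.990 m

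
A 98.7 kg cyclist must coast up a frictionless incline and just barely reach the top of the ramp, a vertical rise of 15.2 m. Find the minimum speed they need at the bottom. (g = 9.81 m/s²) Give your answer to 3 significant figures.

At the top they are momentarily at rest, so all KE converts to PE: ½mv² = mgh
v = √(2gh) = √(2 × 9.81 × 15.2) = 17.27 m/s

v = 17.3 m/s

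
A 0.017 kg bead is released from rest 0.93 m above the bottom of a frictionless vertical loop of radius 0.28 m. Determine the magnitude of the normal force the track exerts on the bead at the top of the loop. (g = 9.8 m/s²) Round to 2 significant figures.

Energy from release to top (height 2r): mgh = ½mv_top² + mg(2r)
v_top² = 2g(h − 2r) = 2(9.8)(0.93 − 0.5600) = 7.2520 m²/s²
At the top, both N and weight point toward the centre: N + mg = mv_top²/r
N = m(v_top²/r − g) = 0.017(7.2520/0.28 − 9.8) = 0.2737 N

N = 0.27 N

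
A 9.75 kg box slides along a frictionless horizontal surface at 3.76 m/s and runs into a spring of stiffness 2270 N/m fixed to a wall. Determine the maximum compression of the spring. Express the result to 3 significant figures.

x = 0.246 m

Conservation of energy between contact and max compression: ½mv² = ½kx²
x = v√(m/k) = 3.76 × √(9.75/2270) = 0.2464 m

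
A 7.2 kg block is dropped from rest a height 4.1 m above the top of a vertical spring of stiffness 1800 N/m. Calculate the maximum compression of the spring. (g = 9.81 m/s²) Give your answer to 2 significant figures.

x = 0.61 m

Take the reference level at the top of the uncompressed spring. At max compression the block has fallen H + x and is momentarily at rest:
mg(H + x) = ½kx²
½(1800)x² − (7.2)(9.81)x − (7.2)(9.81)(4.1) = 0
900.0x² − 70.63x − 289.6 = 0
x = [70.63 + √(4989 + 1.0425e+06)]/(2 × 900.0) = 0.6078 m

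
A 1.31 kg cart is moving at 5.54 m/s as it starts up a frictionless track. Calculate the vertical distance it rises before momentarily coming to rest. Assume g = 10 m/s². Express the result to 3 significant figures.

h = 1.53 m

Setting KE at the bottom equal to PE gained: ½mv² = mgh
h = v²/(2g) = 5.54²/(2 × 10) = 1.535 m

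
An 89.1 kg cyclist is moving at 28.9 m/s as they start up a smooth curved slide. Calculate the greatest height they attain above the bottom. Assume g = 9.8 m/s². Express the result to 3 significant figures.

By energy conservation, ½mv² = mgh
h = v²/(2g) = 28.9²/(2 × 9.8) = 42.61 m

h = 42.6 m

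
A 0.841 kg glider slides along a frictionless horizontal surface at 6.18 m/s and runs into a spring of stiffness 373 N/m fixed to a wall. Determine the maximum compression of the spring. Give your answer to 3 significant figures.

All KE is stored as spring PE at maximum compression: ½mv² = ½kx²
x = v√(m/k) = 6.18 × √(0.841/373) = 0.2934 m

x = 0.293 m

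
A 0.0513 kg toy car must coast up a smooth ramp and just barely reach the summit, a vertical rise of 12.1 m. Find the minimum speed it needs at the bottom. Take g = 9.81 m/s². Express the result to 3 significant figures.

At the top it is momentarily at rest, so all KE converts to PE: ½mv² = mgh
v = √(2gh) = √(2 × 9.81 × 12.1) = 15.41 m/s

v = 15.4 m/s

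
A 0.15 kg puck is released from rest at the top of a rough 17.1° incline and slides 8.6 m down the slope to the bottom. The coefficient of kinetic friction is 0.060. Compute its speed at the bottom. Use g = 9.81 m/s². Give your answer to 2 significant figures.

v = 6.3 m/s

Work–energy: mg(L sinθ) − μ_k(mg cosθ)L = ½mv²
mgh = mgL sinθ = (0.15)(9.81)(8.6)sin17.1° = 3.7211 J
W_f = μ_k mg cosθ · L = (0.060)(0.15)(9.81)cos17.1°·8.6 = 0.7257 J
½mv² = 3.7211 − 0.7257 = 2.9953 J
v = √(2 × 2.9953/0.15) = 6.320 m/s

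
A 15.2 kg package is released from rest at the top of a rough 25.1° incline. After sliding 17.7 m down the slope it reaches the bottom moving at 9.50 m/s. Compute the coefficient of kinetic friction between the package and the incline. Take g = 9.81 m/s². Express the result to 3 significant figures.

mgh = ½mv² + μ_k (mg cosθ) L, with h = L sinθ
mgL sinθ = 1119.6 J; ½mv² = 685.90 J
W_f = 1119.6 − 685.90 = 433.7 J
μ_k = W_f/(mg cosθ · L) = 433.7/(135.0 × 17.7) = 0.1815

μ_k = 0.181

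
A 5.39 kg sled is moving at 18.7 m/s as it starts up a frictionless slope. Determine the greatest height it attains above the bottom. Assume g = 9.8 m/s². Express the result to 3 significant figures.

h = 17.8 m

By energy conservation, ½mv² = mgh
h = v²/(2g) = 18.7²/(2 × 9.8) = 17.84 m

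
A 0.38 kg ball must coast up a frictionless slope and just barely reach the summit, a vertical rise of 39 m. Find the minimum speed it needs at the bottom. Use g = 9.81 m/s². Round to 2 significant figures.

At the top it is momentarily at rest, so all KE converts to PE: ½mv² = mgh
v = √(2gh) = √(2 × 9.81 × 39) = 27.66 m/s

v = 28 m/s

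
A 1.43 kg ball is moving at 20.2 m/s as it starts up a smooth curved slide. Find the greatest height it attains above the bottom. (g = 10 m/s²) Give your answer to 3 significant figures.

h = 20.4 m

Setting KE at the bottom equal to PE gained: ½mv² = mgh
h = v²/(2g) = 20.2²/(2 × 10) = 20.40 m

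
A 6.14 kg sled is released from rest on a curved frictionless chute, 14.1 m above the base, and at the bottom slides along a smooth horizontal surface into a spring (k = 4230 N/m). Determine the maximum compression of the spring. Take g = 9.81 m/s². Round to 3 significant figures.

Gravitational PE at the top equals spring PE at max compression: mgh = ½kx²
x = √(2mgh/k) = √(2 × 6.14 × 9.81 × 14.1 / 4230) = 0.6337 m

x = 0.634 m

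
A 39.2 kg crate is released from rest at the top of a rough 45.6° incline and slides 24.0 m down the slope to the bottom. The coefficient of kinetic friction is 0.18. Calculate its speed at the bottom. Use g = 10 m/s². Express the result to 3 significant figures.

Taking the bottom as reference, mgh = ½mv² + μ_k N L with h = L sinθ, N = mg cosθ:
mgh = mgL sinθ = (39.2)(10)(24.0)sin45.6° = 6721.8 J
W_f = μ_k mg cosθ · L = (0.18)(39.2)(10)cos45.6°·24.0 = 1185 J
½mv² = 6721.8 − 1185 = 5536.9 J
v = √(2 × 5536.9/39.2) = 16.81 m/s

v = 16.8 m/s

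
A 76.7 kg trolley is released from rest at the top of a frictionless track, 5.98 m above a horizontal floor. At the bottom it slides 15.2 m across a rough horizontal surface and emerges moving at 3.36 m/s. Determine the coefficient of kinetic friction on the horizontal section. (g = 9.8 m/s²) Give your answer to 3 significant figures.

Energy bookkeeping (friction removes W_f = μ_k N d):
mgh = ½mv² + μ_k m g d
mgh = 4494.9 J; ½mv² = 432.96 J
W_f = 4494.9 − 432.96 = 4062 J
μ_k = W_f/(mg·d) = 4062/(751.7 × 15.2) = 0.3555

μ_k = 0.356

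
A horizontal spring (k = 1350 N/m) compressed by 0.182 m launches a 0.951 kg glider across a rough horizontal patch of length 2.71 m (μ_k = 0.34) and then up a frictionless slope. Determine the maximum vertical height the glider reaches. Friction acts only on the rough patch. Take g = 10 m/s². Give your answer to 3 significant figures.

h = 1.43 m

Spring energy: E₀ = ½kx² = ½(1350)(0.182)² = 22.359 J
Friction: W_f = μ_k mg d = (0.34)(0.951)(10)(2.71) = 8.763 J
Energy at base of ramp: E = 22.359 − 8.763 = 13.596 J
At max height all remaining energy is PE: mgh = E ⇒ h = E/(mg) = 13.596/(0.951 × 10) = 1.430 m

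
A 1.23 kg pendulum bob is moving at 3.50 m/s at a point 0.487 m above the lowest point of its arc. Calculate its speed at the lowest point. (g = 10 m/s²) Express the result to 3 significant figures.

v = 4.69 m/s

Equating total energy at the two states: ½mv₀² + mgh = ½mv²
The mass cancels from both sides.
v² = v₀² + 2gh = (3.50)² + 2(10)(0.487) = 21.990
v = √21.990 = 4.689 m/s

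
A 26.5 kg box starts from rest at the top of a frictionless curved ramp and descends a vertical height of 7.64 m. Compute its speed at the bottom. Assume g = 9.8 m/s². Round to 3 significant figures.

v = 12.2 m/s

Mechanical energy is conserved (no friction): mgh = ½mv²
The mass cancels from both sides.
v = √(2gh) = √(2 × 9.8 × 7.64) = √149.74 = 12.24 m/s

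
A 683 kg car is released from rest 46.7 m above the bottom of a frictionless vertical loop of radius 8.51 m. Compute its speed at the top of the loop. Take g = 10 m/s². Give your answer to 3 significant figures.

v = 24.4 m/s

Energy conservation: mgh = ½mv_top² + mg(2r)
v_top² = 2g(h − 2r) = 2(10)(46.7 − 17.02) = 593.6
v_top = 24.36 m/s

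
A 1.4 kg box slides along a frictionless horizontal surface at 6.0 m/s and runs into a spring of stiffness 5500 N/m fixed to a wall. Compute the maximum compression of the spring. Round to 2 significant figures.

All KE is stored as spring PE at maximum compression: ½mv² = ½kx²
x = v√(m/k) = 6.0 × √(1.4/5500) = 0.09573 m

x = 0.096 m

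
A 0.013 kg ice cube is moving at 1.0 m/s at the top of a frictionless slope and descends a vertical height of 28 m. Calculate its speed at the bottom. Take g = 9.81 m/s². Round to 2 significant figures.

Mechanical energy is conserved (no friction): ½mv₀² + mgh = ½mv²
The mass cancels from both sides.
v² = v₀² + 2gh = (1.0)² + 2(9.81)(28) = 550.36
v = √550.36 = 23.46 m/s

v = 23 m/s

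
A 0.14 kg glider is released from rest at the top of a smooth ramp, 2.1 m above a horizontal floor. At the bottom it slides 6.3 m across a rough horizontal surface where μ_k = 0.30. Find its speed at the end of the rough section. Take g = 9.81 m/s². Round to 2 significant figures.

Energy bookkeeping (friction removes W_f = μ_k N d):
mgh = ½mv² + μ_k m g d
W_f = μ_k mg d = (0.30)(0.14)(9.81)(6.3) = 2.596 J
½mv² = mgh − W_f = 2.8841 − 2.596 = 0.28841 J
v = √(2 × 0.28841/0.14) = 2.030 m/s

v = 2.0 m/s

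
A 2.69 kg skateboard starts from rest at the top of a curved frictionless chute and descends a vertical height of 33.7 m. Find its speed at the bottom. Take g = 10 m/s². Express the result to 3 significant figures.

v = 26.0 m/s

Equating total energy at the two states: mgh = ½mv²
v = √(2gh) = √(2 × 10 × 33.7) = √674.00 = 25.96 m/s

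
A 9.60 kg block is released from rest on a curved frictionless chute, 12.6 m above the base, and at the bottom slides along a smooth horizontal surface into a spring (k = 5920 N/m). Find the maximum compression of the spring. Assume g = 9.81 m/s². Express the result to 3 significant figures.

x = 0.633 m

Gravitational PE at the top equals spring PE at max compression: mgh = ½kx²
x = √(2mgh/k) = √(2 × 9.60 × 9.81 × 12.6 / 5920) = 0.6332 m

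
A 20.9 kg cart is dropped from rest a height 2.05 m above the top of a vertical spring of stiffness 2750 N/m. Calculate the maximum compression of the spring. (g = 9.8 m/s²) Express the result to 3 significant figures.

x = 0.632 m

Let x be the compression. The total drop is H + x, and the cart is instantaneously at rest at max compression, so energy conservation gives:
mg(H + x) = ½kx²
½(2750)x² − (20.9)(9.8)x − (20.9)(9.8)(2.05) = 0
1375x² − 204.8x − 419.9 = 0
x = [204.8 + √(41951 + 2.3093e+06)]/(2 × 1375) = 0.6321 m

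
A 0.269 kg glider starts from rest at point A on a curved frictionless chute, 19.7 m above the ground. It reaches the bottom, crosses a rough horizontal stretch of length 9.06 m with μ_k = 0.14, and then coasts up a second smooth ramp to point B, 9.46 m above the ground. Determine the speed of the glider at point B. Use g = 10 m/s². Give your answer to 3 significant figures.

v = 13.4 m/s

Energy at A: mgh₁ = (0.269)(10)(19.7) = 52.993 J
Friction loss: W_f = μ_k mg d = 3.412 J
At B: ½mv² + mgh₂ = mgh₁ − W_f
½mv² = 52.993 − 3.412 − 25.447 = 24.134 J
v = √(2 × 24.134/0.269) = 13.40 m/s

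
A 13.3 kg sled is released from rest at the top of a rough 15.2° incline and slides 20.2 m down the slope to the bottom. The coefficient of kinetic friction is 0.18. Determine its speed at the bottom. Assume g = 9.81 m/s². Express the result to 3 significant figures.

Taking the bottom as reference, mgh = ½mv² + μ_k N L with h = L sinθ, N = mg cosθ:
mgh = mgL sinθ = (13.3)(9.81)(20.2)sin15.2° = 691.01 J
W_f = μ_k mg cosθ · L = (0.18)(13.3)(9.81)cos15.2°·20.2 = 457.8 J
½mv² = 691.01 − 457.8 = 233.21 J
v = √(2 × 233.21/13.3) = 5.922 m/s

v = 5.92 m/s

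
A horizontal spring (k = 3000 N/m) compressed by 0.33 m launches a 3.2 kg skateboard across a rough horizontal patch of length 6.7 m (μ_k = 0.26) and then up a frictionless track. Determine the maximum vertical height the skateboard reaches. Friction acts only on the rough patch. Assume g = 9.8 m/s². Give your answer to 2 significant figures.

h = 3.5 m

Spring energy: E₀ = ½kx² = ½(3000)(0.33)² = 163.35 J
Friction: W_f = μ_k mg d = (0.26)(3.2)(9.8)(6.7) = 54.63 J
Energy at base of ramp: E = 163.35 − 54.63 = 108.72 J
At max height all remaining energy is PE: mgh = E ⇒ h = E/(mg) = 108.72/(3.2 × 9.8) = 3.467 m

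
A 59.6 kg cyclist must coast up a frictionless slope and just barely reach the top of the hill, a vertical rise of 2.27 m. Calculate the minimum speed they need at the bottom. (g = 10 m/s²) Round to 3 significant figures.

At the top they are momentarily at rest, so all KE converts to PE: ½mv² = mgh
v = √(2gh) = √(2 × 10 × 2.27) = 6.738 m/s

v = 6.74 m/s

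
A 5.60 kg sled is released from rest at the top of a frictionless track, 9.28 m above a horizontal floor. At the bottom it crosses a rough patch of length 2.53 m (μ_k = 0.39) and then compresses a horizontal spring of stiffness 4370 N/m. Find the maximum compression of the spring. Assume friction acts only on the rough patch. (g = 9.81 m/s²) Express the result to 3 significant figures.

Initial energy: E₁ = mgh = (5.60)(9.81)(9.28) = 509.81 J
Friction removes W_f = μ_k mg d = (0.39)(5.60)(9.81)(2.53) = 54.21 J
Energy reaching the spring: E = 509.81 − 54.21 = 455.60 J
At max compression ½kx² = E ⇒ x = √(2E/k) = √(2 × 455.60/4370) = 0.4566 m

x = 0.457 m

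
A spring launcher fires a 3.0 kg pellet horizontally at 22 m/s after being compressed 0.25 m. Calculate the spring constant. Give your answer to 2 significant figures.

k = 23000 N/m

Spring PE at full compression equals KE at release: ½kx² = ½mv²
k = mv²/x² = (3.0)(22)²/(0.25)² = 23232 N/m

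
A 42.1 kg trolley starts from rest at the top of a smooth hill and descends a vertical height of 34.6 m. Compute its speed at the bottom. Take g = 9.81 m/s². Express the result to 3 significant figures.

v = 26.1 m/s

By conservation of mechanical energy, mgh = ½mv²
v = √(2gh) = √(2 × 9.81 × 34.6) = √678.85 = 26.05 m/s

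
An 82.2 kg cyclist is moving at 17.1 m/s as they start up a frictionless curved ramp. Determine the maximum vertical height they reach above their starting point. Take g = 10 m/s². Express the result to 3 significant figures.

By energy conservation, ½mv² = mgh
h = v²/(2g) = 17.1²/(2 × 10) = 14.62 m

h = 14.6 m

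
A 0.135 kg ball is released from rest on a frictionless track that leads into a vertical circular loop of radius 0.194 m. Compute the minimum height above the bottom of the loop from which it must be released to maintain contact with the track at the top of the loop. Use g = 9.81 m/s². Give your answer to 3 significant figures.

At the top, for minimum speed gravity alone supplies the centripetal force: mg = mv_top²/r ⇒ v_top² = gr = 1.903 m²/s²
Energy conservation from release height h to the top (height 2r): mgh = ½mv_top² + mg(2r)
h = v_top²/(2g) + 2r = r/2 + 2r = 5r/2 = 0.4850 m

h = 0.485 m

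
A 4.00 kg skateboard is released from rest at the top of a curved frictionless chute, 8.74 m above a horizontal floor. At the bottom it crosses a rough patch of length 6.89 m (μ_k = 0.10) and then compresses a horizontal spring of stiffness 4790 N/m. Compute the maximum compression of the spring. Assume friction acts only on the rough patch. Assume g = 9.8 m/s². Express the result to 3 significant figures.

Initial energy: E₁ = mgh = (4.00)(9.8)(8.74) = 342.61 J
Friction removes W_f = μ_k mg d = (0.10)(4.00)(9.8)(6.89) = 27.01 J
Energy reaching the spring: E = 342.61 − 27.01 = 315.60 J
At max compression ½kx² = E ⇒ x = √(2E/k) = √(2 × 315.60/4790) = 0.3630 m

x = 0.363 m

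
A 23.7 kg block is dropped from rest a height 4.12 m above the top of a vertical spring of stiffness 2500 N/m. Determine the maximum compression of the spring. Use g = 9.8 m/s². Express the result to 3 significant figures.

Measuring PE from the top of the relaxed spring, at max compression the block has dropped H + x with zero KE, so:
mg(H + x) = ½kx²
½(2500)x² − (23.7)(9.8)x − (23.7)(9.8)(4.12) = 0
1250x² − 232.3x − 956.9 = 0
x = [232.3 + √(53945 + 4.7846e+06)]/(2 × 1250) = 0.9728 m

x = 0.973 m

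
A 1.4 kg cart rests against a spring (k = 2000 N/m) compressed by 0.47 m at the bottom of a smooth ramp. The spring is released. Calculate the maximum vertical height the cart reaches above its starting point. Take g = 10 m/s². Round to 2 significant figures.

All spring PE becomes gravitational PE at the highest point: ½kx² = mgh
h = kx²/(2mg) = (2000)(0.47)²/(2 × 1.4 × 10) = 15.78 m

h = 16 m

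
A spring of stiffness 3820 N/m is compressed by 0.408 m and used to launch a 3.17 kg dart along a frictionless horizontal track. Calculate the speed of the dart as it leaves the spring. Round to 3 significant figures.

v = 14.2 m/s

The dart leaves the spring when the spring is at natural length, so ½kx² = ½mv²
v = x√(k/m) = 0.408 × √(3820/3.17) = 14.16 m/s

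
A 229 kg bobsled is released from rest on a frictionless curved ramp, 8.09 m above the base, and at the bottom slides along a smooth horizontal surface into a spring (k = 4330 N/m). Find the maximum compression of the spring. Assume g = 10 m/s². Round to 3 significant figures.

At max compression the bobsled is momentarily at rest: mgh = ½kx²
x = √(2mgh/k) = √(2 × 229 × 10 × 8.09 / 4330) = 2.925 m

x = 2.93 m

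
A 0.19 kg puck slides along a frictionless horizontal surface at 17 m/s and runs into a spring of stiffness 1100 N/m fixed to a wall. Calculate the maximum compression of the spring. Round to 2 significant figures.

Conservation of energy between contact and max compression: ½mv² = ½kx²
x = v√(m/k) = 17 × √(0.19/1100) = 0.2234 m

x = 0.22 m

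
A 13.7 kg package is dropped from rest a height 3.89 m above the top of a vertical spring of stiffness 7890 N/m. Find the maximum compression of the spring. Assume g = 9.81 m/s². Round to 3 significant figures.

x = 0.381 m

Measuring PE from the top of the relaxed spring, at max compression the package has dropped H + x with zero KE, so:
mg(H + x) = ½kx²
½(7890)x² − (13.7)(9.81)x − (13.7)(9.81)(3.89) = 0
3945x² − 134.4x − 522.8 = 0
x = [134.4 + √(18063 + 8.2499e+06)]/(2 × 3945) = 0.3815 m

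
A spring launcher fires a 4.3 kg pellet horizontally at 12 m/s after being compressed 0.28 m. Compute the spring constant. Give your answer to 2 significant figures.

Energy stored in the spring equals the launch KE: ½kx² = ½mv²
k = mv²/x² = (4.3)(12)²/(0.28)² = 7898 N/m

k = 7900 N/m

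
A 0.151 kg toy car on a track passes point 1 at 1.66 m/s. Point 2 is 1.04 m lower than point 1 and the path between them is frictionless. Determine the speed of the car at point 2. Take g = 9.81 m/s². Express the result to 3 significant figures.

v = 4.81 m/s

Energy conservation between the two points: ½mv₀² + mgh = ½mv²
v² = v₀² + 2gh = (1.66)² + 2(9.81)(1.04) = 23.160
v = √23.160 = 4.813 m/s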